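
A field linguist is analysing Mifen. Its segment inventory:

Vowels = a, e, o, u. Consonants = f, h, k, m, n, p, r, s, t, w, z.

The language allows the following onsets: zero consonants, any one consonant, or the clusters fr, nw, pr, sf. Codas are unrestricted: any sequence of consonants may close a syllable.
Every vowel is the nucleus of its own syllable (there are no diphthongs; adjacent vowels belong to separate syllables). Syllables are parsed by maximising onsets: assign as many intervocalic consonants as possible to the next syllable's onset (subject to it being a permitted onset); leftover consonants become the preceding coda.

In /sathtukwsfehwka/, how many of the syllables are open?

1

Nuclei (vowels): a, u, e, a → 4 syllables.
Between /a/ (V1) and /u/ (V2): /tht/; trying suffixes from longest down, /t/ is the first permitted one, so coda /th/ | onset /t/.
Between /u/ (V2) and /e/ (V3): /kwsf/; trying suffixes from longest down, /sf/ is the first permitted one, so coda /kw/ | onset /sf/.
Between /e/ (V3) and /a/ (V4): /hwk/ splits as /hw/ + /k/ (/k/ is the longest suffix that is a licit onset).
Syllabification: sath.tukw.sfehw.ka.
Classifying each syllable: /sath/ (closed), /tukw/ (closed), /sfehw/ (closed), /ka/ (open).
Open syllables: 1.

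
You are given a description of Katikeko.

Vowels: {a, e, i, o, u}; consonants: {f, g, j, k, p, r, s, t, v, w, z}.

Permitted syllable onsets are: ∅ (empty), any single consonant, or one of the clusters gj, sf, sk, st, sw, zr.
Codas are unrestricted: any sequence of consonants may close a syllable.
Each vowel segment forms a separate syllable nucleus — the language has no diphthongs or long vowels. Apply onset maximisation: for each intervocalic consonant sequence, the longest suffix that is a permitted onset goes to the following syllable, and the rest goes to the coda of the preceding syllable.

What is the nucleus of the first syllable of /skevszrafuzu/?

e

The vowels are e, a, u, u — 4 nuclei, so 4 syllables.
The first nucleus (vowel 1 from the left) is /e/.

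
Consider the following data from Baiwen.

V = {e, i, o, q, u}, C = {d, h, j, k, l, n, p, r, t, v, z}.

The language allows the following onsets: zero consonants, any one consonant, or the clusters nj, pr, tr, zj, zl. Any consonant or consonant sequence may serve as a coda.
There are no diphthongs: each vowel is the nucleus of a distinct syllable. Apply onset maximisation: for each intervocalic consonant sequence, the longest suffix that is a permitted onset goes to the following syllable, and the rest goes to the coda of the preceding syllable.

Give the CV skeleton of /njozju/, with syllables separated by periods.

CCV.CCV

Nuclei (vowels): o, u → 2 syllables.
/o…u/ gap (V1→V2): /zj/ — entire cluster is a permitted onset → onset /zj/, coda ∅.
Putting it together: njo.zju.
Mapping each syllable to C/V: /njo/ → CCV, /zju/ → CCV.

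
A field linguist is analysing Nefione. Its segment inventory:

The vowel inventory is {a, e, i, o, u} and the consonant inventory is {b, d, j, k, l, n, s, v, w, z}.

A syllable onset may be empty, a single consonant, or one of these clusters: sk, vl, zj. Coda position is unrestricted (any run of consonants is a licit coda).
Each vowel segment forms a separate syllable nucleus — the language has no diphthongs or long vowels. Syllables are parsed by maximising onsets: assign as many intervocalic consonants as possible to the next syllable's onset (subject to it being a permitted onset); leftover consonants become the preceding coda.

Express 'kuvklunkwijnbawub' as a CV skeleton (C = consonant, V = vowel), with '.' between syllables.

The vowels are u, u, i, a, u — 5 nuclei, so 5 syllables.
/u…u/ gap (V1→V2): /vkl/ — longest licit onset from the right is /l/, leaving /vk/ as coda.
/u…i/ gap (V2→V3): /nkw/ — longest licit onset from the right is /w/, leaving /nk/ as coda.
/i…a/ gap (V3→V4): /jnb/ splits as /jn/ + /b/ (/b/ is the longest suffix that is a licit onset).
/a…u/ gap (V4→V5): just /w/ — single C goes to the following onset.
Result: kuvk.lunk.wijn.ba.wub.
Mapping each syllable to C/V: /kuvk/ → CVCC, /lunk/ → CVCC, /wijn/ → CVCC, /ba/ → CV, /wub/ → CVC.

CVCC.CVCC.CVCC.CV.CVC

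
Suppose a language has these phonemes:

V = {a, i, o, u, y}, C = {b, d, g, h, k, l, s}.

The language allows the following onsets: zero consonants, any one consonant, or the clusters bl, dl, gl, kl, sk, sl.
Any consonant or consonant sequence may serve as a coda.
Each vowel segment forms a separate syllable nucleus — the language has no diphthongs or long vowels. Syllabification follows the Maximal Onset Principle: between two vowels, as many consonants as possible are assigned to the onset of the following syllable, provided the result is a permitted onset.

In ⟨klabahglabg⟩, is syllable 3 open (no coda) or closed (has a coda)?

Vowels present: a, a, a; each is a nucleus, giving 3 syllables.
/a…a/ gap (V1→V2): just /b/ — single C goes to the following onset.
/a…a/ gap (V2→V3): /hgl/ splits as /h/ + /gl/ (/gl/ is the longest suffix that is a licit onset).
Result: kla.bah.glabg.
Syllable 3 is /glabg/ with coda /bg/, so it is closed.

closed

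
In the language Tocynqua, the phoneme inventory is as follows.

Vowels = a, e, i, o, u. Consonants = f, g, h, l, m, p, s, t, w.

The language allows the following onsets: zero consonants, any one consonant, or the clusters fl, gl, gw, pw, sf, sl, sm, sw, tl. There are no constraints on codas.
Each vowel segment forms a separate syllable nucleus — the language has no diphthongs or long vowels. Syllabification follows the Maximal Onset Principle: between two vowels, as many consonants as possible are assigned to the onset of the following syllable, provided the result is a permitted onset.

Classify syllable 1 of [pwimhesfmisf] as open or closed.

Nuclei (vowels): i, e, i → 3 syllables.
/i…e/ gap (V1→V2): /mh/ splits as /m/ + /h/ (/h/ is the longest suffix that is a licit onset).
/e…i/ gap (V2→V3): /sfm/ splits as /sf/ + /m/ (/m/ is the longest suffix that is a licit onset).
Result: pwim.hesf.misf.
Syllable 1 is /pwim/ with coda /m/, so it is closed.

closed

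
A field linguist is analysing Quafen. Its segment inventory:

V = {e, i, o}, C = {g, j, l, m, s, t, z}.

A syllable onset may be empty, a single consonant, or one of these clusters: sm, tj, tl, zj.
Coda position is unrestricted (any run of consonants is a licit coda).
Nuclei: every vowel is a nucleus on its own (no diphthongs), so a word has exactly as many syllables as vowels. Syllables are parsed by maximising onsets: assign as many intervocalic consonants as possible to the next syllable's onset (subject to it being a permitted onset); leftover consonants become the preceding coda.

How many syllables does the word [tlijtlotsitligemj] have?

5

Nuclei (vowels): i, o, i, i, e → 5 syllables.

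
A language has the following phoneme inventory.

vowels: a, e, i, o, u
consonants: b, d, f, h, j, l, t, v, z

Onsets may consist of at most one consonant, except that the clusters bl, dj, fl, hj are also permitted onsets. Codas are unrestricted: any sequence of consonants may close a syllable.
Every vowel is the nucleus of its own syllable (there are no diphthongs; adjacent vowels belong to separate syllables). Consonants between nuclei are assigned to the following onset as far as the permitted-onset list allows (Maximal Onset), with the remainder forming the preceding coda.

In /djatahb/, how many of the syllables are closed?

1

The vowels are a, a — 2 nuclei, so 2 syllables.
σ1/σ2 boundary: /t/ → onset of the next syllable (single consonants are always licit onsets).
Putting it together: dja.tahb.
Classifying each syllable: /dja/ (open), /tahb/ (closed).
Closed syllables: 1.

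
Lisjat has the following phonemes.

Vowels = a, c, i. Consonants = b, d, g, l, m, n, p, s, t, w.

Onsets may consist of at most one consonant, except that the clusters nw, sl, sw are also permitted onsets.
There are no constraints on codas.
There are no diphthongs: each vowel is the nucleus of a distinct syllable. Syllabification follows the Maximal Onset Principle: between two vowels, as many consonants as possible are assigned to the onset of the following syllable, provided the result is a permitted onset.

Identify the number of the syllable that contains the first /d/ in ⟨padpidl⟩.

1

The vowels are a, i — 2 nuclei, so 2 syllables.
Between /a/ (V1) and /i/ (V2): /dp/ splits as /d/ + /p/ (/p/ is the longest suffix that is a licit onset).
Putting it together: pad.pidl.
The first /d/ is in the coda of syllable 1 (/pad/).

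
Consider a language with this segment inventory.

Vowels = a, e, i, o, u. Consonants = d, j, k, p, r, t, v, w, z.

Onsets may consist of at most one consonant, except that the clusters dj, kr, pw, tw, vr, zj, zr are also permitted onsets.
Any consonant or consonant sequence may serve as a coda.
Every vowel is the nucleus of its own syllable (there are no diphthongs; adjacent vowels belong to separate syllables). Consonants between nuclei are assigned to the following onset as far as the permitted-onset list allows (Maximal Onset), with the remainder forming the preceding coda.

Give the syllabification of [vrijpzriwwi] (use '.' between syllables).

The vowels are i, i, i — 3 nuclei, so 3 syllables.
Between /i/ (V1) and /i/ (V2): /jpzr/ — longest licit onset from the right is /zr/, leaving /jp/ as coda.
Between /i/ (V2) and /i/ (V3): /ww/ — longest licit onset from the right is /w/, leaving /w/ as coda.

vrijp.zriw.wi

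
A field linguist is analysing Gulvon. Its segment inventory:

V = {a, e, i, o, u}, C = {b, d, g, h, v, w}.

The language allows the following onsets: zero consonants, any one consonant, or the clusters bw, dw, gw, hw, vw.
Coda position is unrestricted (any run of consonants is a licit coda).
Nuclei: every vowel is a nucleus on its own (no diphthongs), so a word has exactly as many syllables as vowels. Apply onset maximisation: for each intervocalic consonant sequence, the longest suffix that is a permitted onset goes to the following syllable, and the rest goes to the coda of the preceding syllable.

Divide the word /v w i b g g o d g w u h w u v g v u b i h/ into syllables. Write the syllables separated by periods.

vwibg.god.gwu.hwuvg.vu.bih

The vowels are i, o, u, u, u, i — 6 nuclei, so 6 syllables.
σ1/σ2 boundary: cluster /bgg/ — the longest permitted-onset suffix is /g/; onset = /g/, preceding coda = /bg/.
σ2/σ3 boundary: /dgw/; trying suffixes from longest down, /gw/ is the first permitted one, so coda /d/ | onset /gw/.
σ3/σ4 boundary: /hw/ — entire cluster is a permitted onset → onset /hw/, coda ∅.
σ4/σ5 boundary: /vgv/; trying suffixes from longest down, /v/ is the first permitted one, so coda /vg/ | onset /v/.
σ5/σ6 boundary: /b/ → onset of the next syllable (single consonants are always licit onsets).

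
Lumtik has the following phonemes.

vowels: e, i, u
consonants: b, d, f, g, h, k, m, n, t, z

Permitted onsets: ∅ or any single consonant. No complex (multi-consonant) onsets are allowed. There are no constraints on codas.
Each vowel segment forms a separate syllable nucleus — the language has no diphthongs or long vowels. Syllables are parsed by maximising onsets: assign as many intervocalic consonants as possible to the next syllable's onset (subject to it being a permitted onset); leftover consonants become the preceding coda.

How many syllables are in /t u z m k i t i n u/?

4

Nuclei (vowels): u, i, i, u → 4 syllables.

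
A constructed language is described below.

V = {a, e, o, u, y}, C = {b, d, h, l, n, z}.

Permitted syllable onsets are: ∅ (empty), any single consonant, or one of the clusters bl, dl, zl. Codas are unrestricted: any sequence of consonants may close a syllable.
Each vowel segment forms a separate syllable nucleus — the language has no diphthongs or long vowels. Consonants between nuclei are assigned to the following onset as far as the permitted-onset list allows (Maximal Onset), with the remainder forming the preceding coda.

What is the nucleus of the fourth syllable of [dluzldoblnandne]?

Vowels present: u, o, a, e; each is a nucleus, giving 4 syllables.
The fourth nucleus (vowel 4 from the left) is /e/.

e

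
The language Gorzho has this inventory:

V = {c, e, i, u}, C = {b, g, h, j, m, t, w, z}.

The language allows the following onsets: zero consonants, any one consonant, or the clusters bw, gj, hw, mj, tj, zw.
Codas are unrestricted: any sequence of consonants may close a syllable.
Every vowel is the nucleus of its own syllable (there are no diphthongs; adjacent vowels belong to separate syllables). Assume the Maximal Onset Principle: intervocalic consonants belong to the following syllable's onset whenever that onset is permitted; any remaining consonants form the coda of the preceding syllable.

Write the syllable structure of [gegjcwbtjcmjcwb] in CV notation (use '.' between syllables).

The vowels are e, c, c, c — 4 nuclei, so 4 syllables.
V1 /e/ – V2 /c/: /gj/ — entire cluster is a permitted onset → onset /gj/, coda ∅.
V2 /c/ – V3 /c/: /wbtj/; trying suffixes from longest down, /tj/ is the first permitted one, so coda /wb/ | onset /tj/.
V3 /c/ – V4 /c/: /mj/ is a licit onset in full, so it all attaches to the next syllable.
Putting it together: ge.gjcwb.tjc.mjcwb.
Mapping each syllable to C/V: /ge/ → CV, /gjcwb/ → CCVCC, /tjc/ → CCV, /mjcwb/ → CCVCC.

CV.CCVCC.CCV.CCVCC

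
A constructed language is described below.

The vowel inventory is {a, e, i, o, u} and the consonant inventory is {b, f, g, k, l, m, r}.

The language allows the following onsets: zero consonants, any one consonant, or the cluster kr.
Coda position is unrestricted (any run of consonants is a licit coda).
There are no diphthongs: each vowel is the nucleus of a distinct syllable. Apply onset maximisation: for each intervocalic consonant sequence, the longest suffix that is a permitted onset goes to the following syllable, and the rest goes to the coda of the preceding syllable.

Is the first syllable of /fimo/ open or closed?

Nuclei (vowels): i, o → 2 syllables.
Between /i/ (V1) and /o/ (V2): /m/ → onset of the next syllable (single consonants are always licit onsets).
Putting it together: fi.mo.
Syllable 1 is /fi/; it ends in its nucleus with no coda, so it is open.

open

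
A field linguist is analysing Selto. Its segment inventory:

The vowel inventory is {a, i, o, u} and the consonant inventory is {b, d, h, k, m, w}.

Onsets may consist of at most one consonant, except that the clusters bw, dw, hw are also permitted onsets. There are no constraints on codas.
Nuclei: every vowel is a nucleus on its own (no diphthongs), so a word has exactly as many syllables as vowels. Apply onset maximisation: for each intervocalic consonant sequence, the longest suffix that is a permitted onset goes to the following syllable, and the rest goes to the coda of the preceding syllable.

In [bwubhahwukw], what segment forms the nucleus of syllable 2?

The vowels are u, a, u — 3 nuclei, so 3 syllables.
The second nucleus (vowel 2 from the left) is /a/.

a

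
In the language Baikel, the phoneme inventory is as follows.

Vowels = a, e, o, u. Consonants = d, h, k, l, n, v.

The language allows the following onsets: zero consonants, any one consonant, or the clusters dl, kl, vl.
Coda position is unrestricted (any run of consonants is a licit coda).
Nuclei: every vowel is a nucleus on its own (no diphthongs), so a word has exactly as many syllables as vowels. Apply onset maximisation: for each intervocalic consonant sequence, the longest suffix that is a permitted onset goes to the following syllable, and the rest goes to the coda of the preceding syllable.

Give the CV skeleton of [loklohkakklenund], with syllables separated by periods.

Vowels present: o, o, a, e, u; each is a nucleus, giving 5 syllables.
V1 /o/ – V2 /o/: /kl/ is a licit onset in full, so it all attaches to the next syllable.
V2 /o/ – V3 /a/: /hk/; trying suffixes from longest down, /k/ is the first permitted one, so coda /h/ | onset /k/.
V3 /a/ – V4 /e/: cluster /kkl/ — the longest permitted-onset suffix is /kl/; onset = /kl/, preceding coda = /k/.
V4 /e/ – V5 /u/: /n/ is a single consonant, so it becomes the next onset.
Putting it together: lo.kloh.kak.kle.nund.
Mapping each syllable to C/V: /lo/ → CV, /kloh/ → CCVC, /kak/ → CVC, /kle/ → CCV, /nund/ → CVCC.

CV.CCVC.CVC.CCV.CVCC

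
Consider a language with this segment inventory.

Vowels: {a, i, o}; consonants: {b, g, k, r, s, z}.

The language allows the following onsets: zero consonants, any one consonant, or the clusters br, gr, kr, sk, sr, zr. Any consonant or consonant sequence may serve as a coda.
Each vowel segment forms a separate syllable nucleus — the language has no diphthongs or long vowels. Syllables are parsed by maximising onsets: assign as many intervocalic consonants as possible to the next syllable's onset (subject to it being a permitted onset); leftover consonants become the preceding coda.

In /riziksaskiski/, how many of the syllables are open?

4

The vowels are i, i, a, i, i — 5 nuclei, so 5 syllables.
/i…i/ gap (V1→V2): /z/ is a single consonant, so it becomes the next onset.
/i…a/ gap (V2→V3): cluster /ks/ — the longest permitted-onset suffix is /s/; onset = /s/, preceding coda = /k/.
/a…i/ gap (V3→V4): /sk/ — entire cluster is a permitted onset → onset /sk/, coda ∅.
/i…i/ gap (V4→V5): /sk/ is a licit onset in full, so it all attaches to the next syllable.
Syllabification: ri.zik.sa.ski.ski.
Classifying each syllable: /ri/ (open), /zik/ (closed), /sa/ (open), /ski/ (open), /ski/ (open).
Open syllables: 4.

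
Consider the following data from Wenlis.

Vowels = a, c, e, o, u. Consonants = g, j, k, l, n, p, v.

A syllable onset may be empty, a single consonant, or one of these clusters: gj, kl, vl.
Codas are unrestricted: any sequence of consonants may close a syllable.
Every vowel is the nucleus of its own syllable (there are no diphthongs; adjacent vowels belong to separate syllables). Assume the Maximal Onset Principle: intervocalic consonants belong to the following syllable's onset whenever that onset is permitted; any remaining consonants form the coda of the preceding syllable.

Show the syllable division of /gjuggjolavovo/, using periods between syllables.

gjug.gjo.la.vo.vo

The vowels are u, o, a, o, o — 5 nuclei, so 5 syllables.
V1 /u/ – V2 /o/: /ggj/; trying suffixes from longest down, /gj/ is the first permitted one, so coda /g/ | onset /gj/.
V2 /o/ – V3 /a/: /l/ → onset of the next syllable (single consonants are always licit onsets).
V3 /a/ – V4 /o/: /v/ → onset of the next syllable (single consonants are always licit onsets).
V4 /o/ – V5 /o/: just /v/ — single C goes to the following onset.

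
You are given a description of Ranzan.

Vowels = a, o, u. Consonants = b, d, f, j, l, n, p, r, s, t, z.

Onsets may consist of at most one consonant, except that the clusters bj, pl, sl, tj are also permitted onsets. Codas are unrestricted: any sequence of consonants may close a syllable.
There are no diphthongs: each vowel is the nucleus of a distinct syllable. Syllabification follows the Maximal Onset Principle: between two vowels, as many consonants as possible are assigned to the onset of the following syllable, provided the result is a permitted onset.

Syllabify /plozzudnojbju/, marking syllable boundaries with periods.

Nuclei (vowels): o, u, o, u → 4 syllables.
/o…u/ gap (V1→V2): cluster /zz/ — the longest permitted-onset suffix is /z/; onset = /z/, preceding coda = /z/.
/u…o/ gap (V2→V3): cluster /dn/ — the longest permitted-onset suffix is /n/; onset = /n/, preceding coda = /d/.
/o…u/ gap (V3→V4): /jbj/ — longest licit onset from the right is /bj/, leaving /j/ as coda.

ploz.zud.noj.bju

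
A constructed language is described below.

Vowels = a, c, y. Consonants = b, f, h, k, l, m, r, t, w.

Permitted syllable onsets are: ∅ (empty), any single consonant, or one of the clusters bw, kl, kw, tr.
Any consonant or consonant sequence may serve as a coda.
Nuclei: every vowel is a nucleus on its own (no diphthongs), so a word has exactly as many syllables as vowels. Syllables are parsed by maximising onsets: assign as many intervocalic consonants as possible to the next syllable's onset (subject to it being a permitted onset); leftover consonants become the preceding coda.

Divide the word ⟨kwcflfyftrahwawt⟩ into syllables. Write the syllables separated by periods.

The vowels are c, y, a, a — 4 nuclei, so 4 syllables.
/c…y/ gap (V1→V2): /flf/; trying suffixes from longest down, /f/ is the first permitted one, so coda /fl/ | onset /f/.
/y…a/ gap (V2→V3): /ftr/ — longest licit onset from the right is /tr/, leaving /f/ as coda.
/a…a/ gap (V3→V4): cluster /hw/ — the longest permitted-onset suffix is /w/; onset = /w/, preceding coda = /h/.

kwcfl.fyf.trah.wawt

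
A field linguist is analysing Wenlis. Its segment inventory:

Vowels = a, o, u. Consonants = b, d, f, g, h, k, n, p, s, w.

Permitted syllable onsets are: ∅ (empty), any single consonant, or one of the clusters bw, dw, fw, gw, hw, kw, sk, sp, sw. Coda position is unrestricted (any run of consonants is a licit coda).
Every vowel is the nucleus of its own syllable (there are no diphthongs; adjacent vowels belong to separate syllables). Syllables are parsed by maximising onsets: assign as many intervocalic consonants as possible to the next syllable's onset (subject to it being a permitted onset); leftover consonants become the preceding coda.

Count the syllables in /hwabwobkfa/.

Nuclei (vowels): a, o, a → 3 syllables.

3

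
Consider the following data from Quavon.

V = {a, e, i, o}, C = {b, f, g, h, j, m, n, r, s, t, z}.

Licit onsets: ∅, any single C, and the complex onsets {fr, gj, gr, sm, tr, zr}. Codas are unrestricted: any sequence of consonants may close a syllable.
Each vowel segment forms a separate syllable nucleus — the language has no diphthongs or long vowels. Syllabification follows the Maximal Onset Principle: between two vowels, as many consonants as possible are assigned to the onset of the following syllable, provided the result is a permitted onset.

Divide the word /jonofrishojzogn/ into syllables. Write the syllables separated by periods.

jo.no.fris.hoj.zogn

Vowels present: o, o, i, o, o; each is a nucleus, giving 5 syllables.
/o…o/ gap (V1→V2): just /n/ — single C goes to the following onset.
/o…i/ gap (V2→V3): /fr/ — entire cluster is a permitted onset → onset /fr/, coda ∅.
/i…o/ gap (V3→V4): /sh/; trying suffixes from longest down, /h/ is the first permitted one, so coda /s/ | onset /h/.
/o…o/ gap (V4→V5): /jz/; trying suffixes from longest down, /z/ is the first permitted one, so coda /j/ | onset /z/.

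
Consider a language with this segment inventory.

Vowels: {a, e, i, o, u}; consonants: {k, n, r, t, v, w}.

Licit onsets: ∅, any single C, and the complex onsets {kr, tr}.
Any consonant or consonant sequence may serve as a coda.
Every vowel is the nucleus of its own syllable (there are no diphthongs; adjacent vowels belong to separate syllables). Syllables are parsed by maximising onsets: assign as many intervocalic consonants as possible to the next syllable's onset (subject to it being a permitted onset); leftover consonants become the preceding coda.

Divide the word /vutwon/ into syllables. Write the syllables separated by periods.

Nuclei (vowels): u, o → 2 syllables.
V1 /u/ – V2 /o/: /tw/; trying suffixes from longest down, /w/ is the first permitted one, so coda /t/ | onset /w/.

vut.won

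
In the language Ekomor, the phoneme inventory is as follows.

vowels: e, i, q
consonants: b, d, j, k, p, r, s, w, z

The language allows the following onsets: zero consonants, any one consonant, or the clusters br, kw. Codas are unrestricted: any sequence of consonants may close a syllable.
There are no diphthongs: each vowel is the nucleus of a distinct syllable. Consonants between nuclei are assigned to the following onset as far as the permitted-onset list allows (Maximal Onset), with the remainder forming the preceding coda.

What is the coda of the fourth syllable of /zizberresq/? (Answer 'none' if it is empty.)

Vowels present: i, e, e, q; each is a nucleus, giving 4 syllables.
σ1/σ2 boundary: /zb/ — longest licit onset from the right is /b/, leaving /z/ as coda.
σ2/σ3 boundary: /rr/ — longest licit onset from the right is /r/, leaving /r/ as coda.
σ3/σ4 boundary: /s/ → onset of the next syllable (single consonants are always licit onsets).
Result: ziz.ber.re.sq.
Syllable 4 is /sq/: onset /s/, nucleus /q/, coda ∅.

none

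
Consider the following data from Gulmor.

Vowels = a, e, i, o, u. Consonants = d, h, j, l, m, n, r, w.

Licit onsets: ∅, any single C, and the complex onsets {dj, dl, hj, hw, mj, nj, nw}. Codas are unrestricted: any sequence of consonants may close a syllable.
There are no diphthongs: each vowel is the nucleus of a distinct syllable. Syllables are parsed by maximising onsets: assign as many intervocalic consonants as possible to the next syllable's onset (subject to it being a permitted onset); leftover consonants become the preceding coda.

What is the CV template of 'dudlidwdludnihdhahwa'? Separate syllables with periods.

CV.CCVCC.CCVC.CVCC.CV.CCV

Nuclei (vowels): u, i, u, i, a, a → 6 syllables.
V1 /u/ – V2 /i/: /dl/ is a licit onset in full, so it all attaches to the next syllable.
V2 /i/ – V3 /u/: /dwdl/ splits as /dw/ + /dl/ (/dl/ is the longest suffix that is a licit onset).
V3 /u/ – V4 /i/: cluster /dn/ — the longest permitted-onset suffix is /n/; onset = /n/, preceding coda = /d/.
V4 /i/ – V5 /a/: cluster /hdh/ — the longest permitted-onset suffix is /h/; onset = /h/, preceding coda = /hd/.
V5 /a/ – V6 /a/: /hw/ — entire cluster is a permitted onset → onset /hw/, coda ∅.
Result: du.dlidw.dlud.nihd.ha.hwa.
Mapping each syllable to C/V: /du/ → CV, /dlidw/ → CCVCC, /dlud/ → CCVC, /nihd/ → CVCC, /ha/ → CV, /hwa/ → CCV.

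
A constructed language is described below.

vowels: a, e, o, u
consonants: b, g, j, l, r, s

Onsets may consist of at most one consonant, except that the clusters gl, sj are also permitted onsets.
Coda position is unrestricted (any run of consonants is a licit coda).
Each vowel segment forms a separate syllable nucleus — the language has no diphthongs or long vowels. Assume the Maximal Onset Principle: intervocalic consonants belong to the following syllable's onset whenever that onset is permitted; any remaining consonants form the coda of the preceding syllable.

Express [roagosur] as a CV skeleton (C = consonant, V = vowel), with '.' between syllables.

Nuclei (vowels): o, a, o, u → 4 syllables.
Between /o/ (V1) and /a/ (V2): no consonants, so the boundary falls immediately after /o/.
Between /a/ (V2) and /o/ (V3): /g/ is a single consonant, so it becomes the next onset.
Between /o/ (V3) and /u/ (V4): /s/ → onset of the next syllable (single consonants are always licit onsets).
So the parse is ro.a.go.sur.
Mapping each syllable to C/V: /ro/ → CV, /a/ → V, /go/ → CV, /sur/ → CVC.

CV.V.CV.CVC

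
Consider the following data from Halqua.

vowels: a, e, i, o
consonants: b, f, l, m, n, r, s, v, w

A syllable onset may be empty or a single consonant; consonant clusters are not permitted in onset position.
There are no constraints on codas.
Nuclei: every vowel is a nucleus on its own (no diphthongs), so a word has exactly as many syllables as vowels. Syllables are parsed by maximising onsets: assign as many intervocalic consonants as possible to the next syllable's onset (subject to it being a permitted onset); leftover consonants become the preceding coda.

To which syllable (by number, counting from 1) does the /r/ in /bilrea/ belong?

The vowels are i, e, a — 3 nuclei, so 3 syllables.
V1 /i/ – V2 /e/: /lr/ — longest licit onset from the right is /r/, leaving /l/ as coda.
V2 /e/ – V3 /a/: hiatus — the boundary sits between the two vowels.
Putting it together: bil.re.a.
The /r/ is in the onset of syllable 2 (/re/).

2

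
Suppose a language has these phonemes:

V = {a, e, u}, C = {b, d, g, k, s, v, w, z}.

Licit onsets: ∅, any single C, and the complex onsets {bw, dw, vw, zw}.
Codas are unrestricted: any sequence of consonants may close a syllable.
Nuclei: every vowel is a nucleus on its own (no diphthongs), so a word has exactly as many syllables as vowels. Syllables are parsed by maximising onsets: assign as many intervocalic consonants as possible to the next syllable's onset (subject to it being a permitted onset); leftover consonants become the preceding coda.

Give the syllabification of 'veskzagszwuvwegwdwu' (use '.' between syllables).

The vowels are e, a, u, e, u — 5 nuclei, so 5 syllables.
V1 /e/ – V2 /a/: /skz/; trying suffixes from longest down, /z/ is the first permitted one, so coda /sk/ | onset /z/.
V2 /a/ – V3 /u/: cluster /gszw/ — the longest permitted-onset suffix is /zw/; onset = /zw/, preceding coda = /gs/.
V3 /u/ – V4 /e/: /vw/ is a licit onset in full, so it all attaches to the next syllable.
V4 /e/ – V5 /u/: /gwdw/; trying suffixes from longest down, /dw/ is the first permitted one, so coda /gw/ | onset /dw/.

vesk.zags.zwu.vwegw.dwu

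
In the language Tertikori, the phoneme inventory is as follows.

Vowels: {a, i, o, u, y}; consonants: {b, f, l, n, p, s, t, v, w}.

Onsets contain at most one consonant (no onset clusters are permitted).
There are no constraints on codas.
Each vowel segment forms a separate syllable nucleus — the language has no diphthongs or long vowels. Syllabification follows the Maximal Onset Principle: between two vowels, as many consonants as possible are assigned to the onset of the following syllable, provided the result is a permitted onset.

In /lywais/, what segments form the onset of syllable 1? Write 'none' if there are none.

Nuclei (vowels): y, a, i → 3 syllables.
σ1/σ2 boundary: /w/ → onset of the next syllable (single consonants are always licit onsets).
σ2/σ3 boundary: no consonants, so the boundary falls immediately after /a/.
Putting it together: ly.wa.is.
Syllable 1 is /ly/: onset /l/, nucleus /y/, coda ∅.

l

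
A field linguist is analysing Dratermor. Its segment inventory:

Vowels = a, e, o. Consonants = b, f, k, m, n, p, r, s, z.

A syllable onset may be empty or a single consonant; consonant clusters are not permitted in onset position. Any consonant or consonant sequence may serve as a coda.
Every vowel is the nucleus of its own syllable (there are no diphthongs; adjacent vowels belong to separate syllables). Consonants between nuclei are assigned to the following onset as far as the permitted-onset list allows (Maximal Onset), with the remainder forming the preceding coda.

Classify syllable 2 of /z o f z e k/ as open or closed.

Vowels present: o, e; each is a nucleus, giving 2 syllables.
V1 /o/ – V2 /e/: /fz/ splits as /f/ + /z/ (/z/ is the longest suffix that is a licit onset).
Syllabification: zof.zek.
Syllable 2 is /zek/ with coda /k/, so it is closed.

closed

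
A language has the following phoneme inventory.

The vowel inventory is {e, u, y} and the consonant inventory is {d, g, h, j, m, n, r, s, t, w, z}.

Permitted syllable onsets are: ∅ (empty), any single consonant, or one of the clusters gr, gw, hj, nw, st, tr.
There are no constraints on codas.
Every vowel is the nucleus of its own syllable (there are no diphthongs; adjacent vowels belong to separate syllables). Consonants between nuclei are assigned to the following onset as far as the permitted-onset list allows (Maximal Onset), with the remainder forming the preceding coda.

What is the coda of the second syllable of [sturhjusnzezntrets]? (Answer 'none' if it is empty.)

Vowels present: u, u, e, e; each is a nucleus, giving 4 syllables.
σ1/σ2 boundary: /rhj/ — longest licit onset from the right is /hj/, leaving /r/ as coda.
σ2/σ3 boundary: cluster /snz/ — the longest permitted-onset suffix is /z/; onset = /z/, preceding coda = /sn/.
σ3/σ4 boundary: /zntr/; trying suffixes from longest down, /tr/ is the first permitted one, so coda /zn/ | onset /tr/.
Syllabification: stur.hjusn.zezn.trets.
Syllable 2 is /hjusn/: onset /hj/, nucleus /u/, coda /sn/.

sn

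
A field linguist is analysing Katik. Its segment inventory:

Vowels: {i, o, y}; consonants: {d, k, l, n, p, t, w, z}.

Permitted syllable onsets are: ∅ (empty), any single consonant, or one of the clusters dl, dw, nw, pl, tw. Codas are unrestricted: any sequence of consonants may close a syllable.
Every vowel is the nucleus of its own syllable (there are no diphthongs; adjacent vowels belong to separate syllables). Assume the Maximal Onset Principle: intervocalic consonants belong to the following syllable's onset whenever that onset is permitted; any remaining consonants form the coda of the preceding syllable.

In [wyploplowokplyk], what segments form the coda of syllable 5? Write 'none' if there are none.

The vowels are y, o, o, o, y — 5 nuclei, so 5 syllables.
σ1/σ2 boundary: /pl/ — entire cluster is a permitted onset → onset /pl/, coda ∅.
σ2/σ3 boundary: /pl/ — entire cluster is a permitted onset → onset /pl/, coda ∅.
σ3/σ4 boundary: /w/ is a single consonant, so it becomes the next onset.
σ4/σ5 boundary: /kpl/ splits as /k/ + /pl/ (/pl/ is the longest suffix that is a licit onset).
Putting it together: wy.plo.plo.wok.plyk.
Syllable 5 is /plyk/: onset /pl/, nucleus /y/, coda /k/.

k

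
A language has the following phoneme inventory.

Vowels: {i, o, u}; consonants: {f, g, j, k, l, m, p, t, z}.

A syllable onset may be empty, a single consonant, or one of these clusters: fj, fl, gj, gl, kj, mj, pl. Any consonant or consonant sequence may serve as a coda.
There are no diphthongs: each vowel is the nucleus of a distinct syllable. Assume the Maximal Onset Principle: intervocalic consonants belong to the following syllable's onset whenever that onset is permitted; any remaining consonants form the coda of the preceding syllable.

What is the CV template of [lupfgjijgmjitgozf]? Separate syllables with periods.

Nuclei (vowels): u, i, i, o → 4 syllables.
/u…i/ gap (V1→V2): /pfgj/; trying suffixes from longest down, /gj/ is the first permitted one, so coda /pf/ | onset /gj/.
/i…i/ gap (V2→V3): cluster /jgmj/ — the longest permitted-onset suffix is /mj/; onset = /mj/, preceding coda = /jg/.
/i…o/ gap (V3→V4): /tg/ splits as /t/ + /g/ (/g/ is the longest suffix that is a licit onset).
Syllabification: lupf.gjijg.mjit.gozf.
Mapping each syllable to C/V: /lupf/ → CVCC, /gjijg/ → CCVCC, /mjit/ → CCVC, /gozf/ → CVCC.

CVCC.CCVCC.CCVC.CVCC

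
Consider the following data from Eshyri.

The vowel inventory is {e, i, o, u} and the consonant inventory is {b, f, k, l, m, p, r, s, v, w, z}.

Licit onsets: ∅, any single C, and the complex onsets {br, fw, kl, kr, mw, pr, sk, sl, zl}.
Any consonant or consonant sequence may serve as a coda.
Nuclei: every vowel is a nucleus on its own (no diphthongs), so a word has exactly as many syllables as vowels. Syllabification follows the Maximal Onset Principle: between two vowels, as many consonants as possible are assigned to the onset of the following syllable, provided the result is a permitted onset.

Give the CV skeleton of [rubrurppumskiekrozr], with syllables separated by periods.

CV.CCVCC.CVC.CCV.V.CCVCC

Vowels present: u, u, u, i, e, o; each is a nucleus, giving 6 syllables.
V1 /u/ – V2 /u/: /br/ — entire cluster is a permitted onset → onset /br/, coda ∅.
V2 /u/ – V3 /u/: /rpp/ splits as /rp/ + /p/ (/p/ is the longest suffix that is a licit onset).
V3 /u/ – V4 /i/: /msk/; trying suffixes from longest down, /sk/ is the first permitted one, so coda /m/ | onset /sk/.
V4 /i/ – V5 /e/: no consonants, so the boundary falls immediately after /i/.
V5 /e/ – V6 /o/: /kr/ is a licit onset in full, so it all attaches to the next syllable.
Syllabification: ru.brurp.pum.ski.e.krozr.
Mapping each syllable to C/V: /ru/ → CV, /brurp/ → CCVCC, /pum/ → CVC, /ski/ → CCV, /e/ → V, /krozr/ → CCVCC.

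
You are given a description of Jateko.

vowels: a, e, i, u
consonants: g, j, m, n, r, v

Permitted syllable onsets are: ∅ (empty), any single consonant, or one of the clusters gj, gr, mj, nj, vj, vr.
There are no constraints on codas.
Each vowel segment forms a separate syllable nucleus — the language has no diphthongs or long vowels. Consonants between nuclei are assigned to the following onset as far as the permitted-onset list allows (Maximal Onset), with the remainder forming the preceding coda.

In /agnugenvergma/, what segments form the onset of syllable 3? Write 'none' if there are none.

g

Nuclei (vowels): a, u, e, e, a → 5 syllables.
/a…u/ gap (V1→V2): /gn/ splits as /g/ + /n/ (/n/ is the longest suffix that is a licit onset).
/u…e/ gap (V2→V3): /g/ → onset of the next syllable (single consonants are always licit onsets).
/e…e/ gap (V3→V4): cluster /nv/ — the longest permitted-onset suffix is /v/; onset = /v/, preceding coda = /n/.
/e…a/ gap (V4→V5): /rgm/ splits as /rg/ + /m/ (/m/ is the longest suffix that is a licit onset).
Result: ag.nu.gen.verg.ma.
Syllable 3 is /gen/: onset /g/, nucleus /e/, coda /n/.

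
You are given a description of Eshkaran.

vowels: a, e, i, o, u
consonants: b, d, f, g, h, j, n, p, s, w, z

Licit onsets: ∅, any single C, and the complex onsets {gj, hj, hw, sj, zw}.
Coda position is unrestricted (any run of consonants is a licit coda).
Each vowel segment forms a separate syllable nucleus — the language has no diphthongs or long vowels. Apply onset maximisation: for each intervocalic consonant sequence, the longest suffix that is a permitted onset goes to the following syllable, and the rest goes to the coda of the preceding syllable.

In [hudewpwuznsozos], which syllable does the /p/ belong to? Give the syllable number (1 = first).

Vowels present: u, e, u, o, o; each is a nucleus, giving 5 syllables.
σ1/σ2 boundary: just /d/ — single C goes to the following onset.
σ2/σ3 boundary: /wpw/ — longest licit onset from the right is /w/, leaving /wp/ as coda.
σ3/σ4 boundary: /zns/ splits as /zn/ + /s/ (/s/ is the longest suffix that is a licit onset).
σ4/σ5 boundary: /z/ → onset of the next syllable (single consonants are always licit onsets).
Result: hu.dewp.wuzn.so.zos.
The /p/ is in the coda of syllable 2 (/dewp/).

2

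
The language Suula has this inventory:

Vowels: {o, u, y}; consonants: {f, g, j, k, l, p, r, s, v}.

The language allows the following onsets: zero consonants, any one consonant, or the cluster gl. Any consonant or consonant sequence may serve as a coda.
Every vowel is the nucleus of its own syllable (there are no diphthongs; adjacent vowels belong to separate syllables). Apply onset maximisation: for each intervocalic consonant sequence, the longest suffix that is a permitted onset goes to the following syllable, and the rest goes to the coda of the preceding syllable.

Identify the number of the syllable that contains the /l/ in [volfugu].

1

Vowels present: o, u, u; each is a nucleus, giving 3 syllables.
σ1/σ2 boundary: /lf/ — longest licit onset from the right is /f/, leaving /l/ as coda.
σ2/σ3 boundary: /g/ is a single consonant, so it becomes the next onset.
Putting it together: vol.fu.gu.
The /l/ is in the coda of syllable 1 (/vol/).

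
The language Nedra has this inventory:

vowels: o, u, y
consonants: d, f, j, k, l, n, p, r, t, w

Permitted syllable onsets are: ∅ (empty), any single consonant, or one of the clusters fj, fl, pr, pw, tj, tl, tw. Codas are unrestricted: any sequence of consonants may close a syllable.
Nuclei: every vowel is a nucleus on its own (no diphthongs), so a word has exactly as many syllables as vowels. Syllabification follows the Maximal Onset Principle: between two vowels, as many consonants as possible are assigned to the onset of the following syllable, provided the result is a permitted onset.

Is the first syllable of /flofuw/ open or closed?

Nuclei (vowels): o, u → 2 syllables.
σ1/σ2 boundary: just /f/ — single C goes to the following onset.
Syllabification: flo.fuw.
Syllable 1 is /flo/; it ends in its nucleus with no coda, so it is open.

open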